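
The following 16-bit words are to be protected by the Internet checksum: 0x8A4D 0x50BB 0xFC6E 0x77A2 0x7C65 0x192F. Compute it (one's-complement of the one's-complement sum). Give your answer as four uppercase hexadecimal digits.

One's-complement addition (fold any carry out of bit 15 back into bit 0):
  0x8A4D + 0x50BB = 0x0DB08
  0xDB08 + 0xFC6E = 0x1D776 → wrap carry → 0xD777
  0xD777 + 0x77A2 = 0x14F19 → wrap carry → 0x4F1A
  0x4F1A + 0x7C65 = 0x0CB7F
  0xCB7F + 0x192F = 0x0E4AE
One's-complement sum = 0xE4AE.
Checksum = ~0xE4AE & 0xFFFF = 0x1B51.

1B51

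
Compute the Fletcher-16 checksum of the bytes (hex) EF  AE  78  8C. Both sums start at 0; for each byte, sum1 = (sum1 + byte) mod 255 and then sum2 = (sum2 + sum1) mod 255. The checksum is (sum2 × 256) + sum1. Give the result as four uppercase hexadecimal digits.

Running sums (mod 255):
  after byte 0 (EF): sum1=239, sum2=239
  after byte 1 (AE): sum1=158, sum2=142
  after byte 2 (78): sum1=23, sum2=165
  after byte 3 (8C): sum1=163, sum2=73
Checksum = sum2·256 + sum1 = 73·256 + 163 = 18851 = 0x49A3.

49A3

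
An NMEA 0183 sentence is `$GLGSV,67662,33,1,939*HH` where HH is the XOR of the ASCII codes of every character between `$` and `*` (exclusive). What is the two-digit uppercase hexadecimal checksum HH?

78

XOR the ASCII codes of the payload characters:
  'G' = 0x47 → acc = 0x47
  'L' = 0x4C → acc = 0x0B
  'G' = 0x47 → acc = 0x4C
  'S' = 0x53 → acc = 0x1F
  'V' = 0x56 → acc = 0x49
  ',' = 0x2C → acc = 0x65
  '6' = 0x36 → acc = 0x53
  '7' = 0x37 → acc = 0x64
  '6' = 0x36 → acc = 0x52
  '6' = 0x36 → acc = 0x64
  '2' = 0x32 → acc = 0x56
  ',' = 0x2C → acc = 0x7A
  '3' = 0x33 → acc = 0x49
  '3' = 0x33 → acc = 0x7A
  ',' = 0x2C → acc = 0x56
  '1' = 0x31 → acc = 0x67
  ',' = 0x2C → acc = 0x4B
  '9' = 0x39 → acc = 0x72
  '3' = 0x33 → acc = 0x41
  '9' = 0x39 → acc = 0x78
Checksum = 0x78.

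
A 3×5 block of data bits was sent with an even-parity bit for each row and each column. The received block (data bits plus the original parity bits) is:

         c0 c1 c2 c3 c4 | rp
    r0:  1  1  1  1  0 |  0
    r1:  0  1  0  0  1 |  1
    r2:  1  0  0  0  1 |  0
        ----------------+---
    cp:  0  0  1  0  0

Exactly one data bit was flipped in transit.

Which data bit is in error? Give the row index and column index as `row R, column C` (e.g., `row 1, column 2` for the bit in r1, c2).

row 1, column 3

Recompute each row's even parity and compare to rp:
  r0: data parity 0, sent rp 0 → ok
  r1: data parity 0, sent rp 1 → mismatch
  r2: data parity 0, sent rp 0 → ok
Recompute each column's even parity and compare to cp:
  c0: data parity 0, sent cp 0 → ok
  c1: data parity 0, sent cp 0 → ok
  c2: data parity 1, sent cp 1 → ok
  c3: data parity 1, sent cp 0 → mismatch
  c4: data parity 0, sent cp 0 → ok
Exactly one row (r1) and one column (c3) fail → the flipped bit is at their intersection.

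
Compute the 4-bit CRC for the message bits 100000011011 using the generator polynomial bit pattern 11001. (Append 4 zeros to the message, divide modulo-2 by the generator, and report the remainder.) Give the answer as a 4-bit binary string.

Append 4 zeros: 1000000110110000. Divide by 11001 (XOR where the leading bit is 1):
  pos 0: 10000 XOR 11001 = 01001
  pos 1: 10010 XOR 11001 = 01011
  pos 2: 10110 XOR 11001 = 01111
  pos 3: 11111 XOR 11001 = 00110
  pos 5: 11010 XOR 11001 = 00011
  pos 8: 11110 XOR 11001 = 00111
  pos 10: 11100 XOR 11001 = 00101
Remainder (last 4 bits) = 1010. This is the CRC / FCS.

1010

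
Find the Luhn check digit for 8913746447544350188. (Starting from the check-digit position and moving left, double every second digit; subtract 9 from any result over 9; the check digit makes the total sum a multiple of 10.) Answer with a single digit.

4

Partial digits right→left: 8 8 1 0 5 3 4 4 5 7 4 4 6 4 7 3 1 9 8
Double every second digit counting from the check-digit position (so the 1st, 3rd, 5th, ... of the partial from the right).
  doubled (with −9 where >9): 7 2 1 8 1 8 3 5 2 7 → sum 44
  kept as-is: 8 0 3 4 7 4 4 3 9 → sum 42
Total = 44 + 42 = 86.
Check digit = (10 − (86 mod 10)) mod 10 = 4.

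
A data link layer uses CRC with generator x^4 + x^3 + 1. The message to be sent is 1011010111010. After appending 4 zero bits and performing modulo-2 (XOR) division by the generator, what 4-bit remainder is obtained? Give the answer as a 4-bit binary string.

0010

Append 4 zeros: 10110101110100000. Divide by 11001 (XOR where the leading bit is 1):
  pos 0: 10110 XOR 11001 = 01111
  pos 1: 11111 XOR 11001 = 00110
  pos 3: 11001 XOR 11001 = 00000
  pos 8: 11010 XOR 11001 = 00011
  pos 11: 11000 XOR 11001 = 00001
Remainder (last 4 bits) = 0010. This is the CRC / FCS.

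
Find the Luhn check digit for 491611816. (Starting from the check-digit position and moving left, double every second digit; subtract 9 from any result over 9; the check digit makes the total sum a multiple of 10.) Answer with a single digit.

Partial digits right→left: 6 1 8 1 1 6 1 9 4
Double every second digit counting from the check-digit position (so the 1st, 3rd, 5th, ... of the partial from the right).
  doubled (with −9 where >9): 3 7 2 2 8 → sum 22
  kept as-is: 1 1 6 9 → sum 17
Total = 22 + 17 = 39.
Check digit = (10 − (39 mod 10)) mod 10 = 1.

1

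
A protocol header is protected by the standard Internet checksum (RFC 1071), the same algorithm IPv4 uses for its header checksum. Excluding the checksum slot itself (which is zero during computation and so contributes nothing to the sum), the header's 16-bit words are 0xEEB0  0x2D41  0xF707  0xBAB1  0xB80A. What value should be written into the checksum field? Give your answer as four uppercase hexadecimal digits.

One's-complement addition (fold any carry out of bit 15 back into bit 0):
  0xEEB0 + 0x2D41 = 0x11BF1 → wrap carry → 0x1BF2
  0x1BF2 + 0xF707 = 0x112F9 → wrap carry → 0x12FA
  0x12FA + 0xBAB1 = 0x0CDAB
  0xCDAB + 0xB80A = 0x185B5 → wrap carry → 0x85B6
One's-complement sum = 0x85B6.
Checksum = ~0x85B6 & 0xFFFF = 0x7A49.

7A49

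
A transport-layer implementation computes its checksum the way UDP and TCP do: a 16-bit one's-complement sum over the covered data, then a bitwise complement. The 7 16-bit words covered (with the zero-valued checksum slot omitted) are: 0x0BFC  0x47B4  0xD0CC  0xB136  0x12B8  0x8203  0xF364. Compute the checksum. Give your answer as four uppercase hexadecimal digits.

One's-complement addition (fold any carry out of bit 15 back into bit 0):
  0x0BFC + 0x47B4 = 0x053B0
  0x53B0 + 0xD0CC = 0x1247C → wrap carry → 0x247D
  0x247D + 0xB136 = 0x0D5B3
  0xD5B3 + 0x12B8 = 0x0E86B
  0xE86B + 0x8203 = 0x16A6E → wrap carry → 0x6A6F
  0x6A6F + 0xF364 = 0x15DD3 → wrap carry → 0x5DD4
One's-complement sum = 0x5DD4.
Checksum = ~0x5DD4 & 0xFFFF = 0xA22B.

A22B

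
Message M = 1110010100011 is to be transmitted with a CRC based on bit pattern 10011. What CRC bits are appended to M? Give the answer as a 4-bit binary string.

1011

Append 4 zeros: 11100101000110000. Divide by 10011 (XOR where the leading bit is 1):
  pos 0: 11100 XOR 10011 = 01111
  pos 1: 11111 XOR 10011 = 01100
  pos 2: 11000 XOR 10011 = 01011
  pos 3: 10111 XOR 10011 = 00100
  pos 5: 10000 XOR 10011 = 00011
  pos 8: 11011 XOR 10011 = 01000
  pos 9: 10000 XOR 10011 = 00011
  pos 12: 11000 XOR 10011 = 01011
Remainder (last 4 bits) = 1011. This is the CRC / FCS.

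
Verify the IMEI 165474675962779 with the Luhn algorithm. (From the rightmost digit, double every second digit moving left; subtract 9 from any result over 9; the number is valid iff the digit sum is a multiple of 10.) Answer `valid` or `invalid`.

From the right, keep odd positions and double even positions (subtract 9 from any doubled value over 9):
  doubled (positions 2,4,...): 5 4 9 5 8 8 3 → sum 42
  kept (positions 1,3,...): 9 7 6 5 6 7 5 1 → sum 46
Total = 88.
88 mod 10 = 8, so the number is invalid.

invalid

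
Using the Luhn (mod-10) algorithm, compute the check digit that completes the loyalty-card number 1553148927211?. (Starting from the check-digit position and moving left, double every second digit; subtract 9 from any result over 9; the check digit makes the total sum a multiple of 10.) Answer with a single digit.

Partial digits right→left: 1 1 2 7 2 9 8 4 1 3 5 5 1
Double every second digit counting from the check-digit position (so the 1st, 3rd, 5th, ... of the partial from the right).
  doubled (with −9 where >9): 2 4 4 7 2 1 2 → sum 22
  kept as-is: 1 7 9 4 3 5 → sum 29
Total = 22 + 29 = 51.
Check digit = (10 − (51 mod 10)) mod 10 = 9.

9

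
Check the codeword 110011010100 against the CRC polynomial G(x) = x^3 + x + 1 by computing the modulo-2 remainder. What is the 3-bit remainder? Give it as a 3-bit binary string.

011

Modulo-2 division of 110011010100 by 1011:
  pos 0: 1100 XOR 1011 = 0111
  pos 1: 1111 XOR 1011 = 0100
  pos 2: 1001 XOR 1011 = 0010
  pos 4: 1001 XOR 1011 = 0010
  pos 6: 1001 XOR 1011 = 0010
  pos 8: 1000 XOR 1011 = 0011
Remainder = 011 (nonzero — an error is detected).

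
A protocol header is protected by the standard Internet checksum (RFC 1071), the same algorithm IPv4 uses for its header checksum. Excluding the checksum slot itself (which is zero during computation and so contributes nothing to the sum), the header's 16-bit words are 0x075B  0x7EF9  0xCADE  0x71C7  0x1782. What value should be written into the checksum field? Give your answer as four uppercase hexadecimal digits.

One's-complement addition (fold any carry out of bit 15 back into bit 0):
  0x075B + 0x7EF9 = 0x08654
  0x8654 + 0xCADE = 0x15132 → wrap carry → 0x5133
  0x5133 + 0x71C7 = 0x0C2FA
  0xC2FA + 0x1782 = 0x0DA7C
One's-complement sum = 0xDA7C.
Checksum = ~0xDA7C & 0xFFFF = 0x2583.

2583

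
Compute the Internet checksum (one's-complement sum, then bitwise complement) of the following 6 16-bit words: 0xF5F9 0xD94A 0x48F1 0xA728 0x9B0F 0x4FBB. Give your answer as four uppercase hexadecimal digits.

55D6

One's-complement addition (fold any carry out of bit 15 back into bit 0):
  0xF5F9 + 0xD94A = 0x1CF43 → wrap carry → 0xCF44
  0xCF44 + 0x48F1 = 0x11835 → wrap carry → 0x1836
  0x1836 + 0xA728 = 0x0BF5E
  0xBF5E + 0x9B0F = 0x15A6D → wrap carry → 0x5A6E
  0x5A6E + 0x4FBB = 0x0AA29
One's-complement sum = 0xAA29.
Checksum = ~0xAA29 & 0xFFFF = 0x55D6.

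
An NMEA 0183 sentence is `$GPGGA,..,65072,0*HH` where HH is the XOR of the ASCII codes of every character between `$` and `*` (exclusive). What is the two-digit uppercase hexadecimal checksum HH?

7C

XOR the ASCII codes of the payload characters:
  'G' = 0x47 → acc = 0x47
  'P' = 0x50 → acc = 0x17
  'G' = 0x47 → acc = 0x50
  'G' = 0x47 → acc = 0x17
  'A' = 0x41 → acc = 0x56
  ',' = 0x2C → acc = 0x7A
  '.' = 0x2E → acc = 0x54
  '.' = 0x2E → acc = 0x7A
  ',' = 0x2C → acc = 0x56
  '6' = 0x36 → acc = 0x60
  '5' = 0x35 → acc = 0x55
  '0' = 0x30 → acc = 0x65
  '7' = 0x37 → acc = 0x52
  '2' = 0x32 → acc = 0x60
  ',' = 0x2C → acc = 0x4C
  '0' = 0x30 → acc = 0x7C
Checksum = 0x7C.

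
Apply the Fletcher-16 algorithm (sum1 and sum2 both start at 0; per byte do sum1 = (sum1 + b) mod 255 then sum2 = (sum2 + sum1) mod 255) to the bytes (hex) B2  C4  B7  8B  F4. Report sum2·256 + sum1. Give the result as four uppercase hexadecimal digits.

Running sums (mod 255):
  after byte 0 (B2): sum1=178, sum2=178
  after byte 1 (C4): sum1=119, sum2=42
  after byte 2 (B7): sum1=47, sum2=89
  after byte 3 (8B): sum1=186, sum2=20
  after byte 4 (F4): sum1=175, sum2=195
Checksum = sum2·256 + sum1 = 195·256 + 175 = 50095 = 0xC3AF.

C3AF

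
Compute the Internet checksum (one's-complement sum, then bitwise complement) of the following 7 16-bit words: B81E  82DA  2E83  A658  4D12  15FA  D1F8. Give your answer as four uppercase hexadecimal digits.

One's-complement addition (fold any carry out of bit 15 back into bit 0):
  0xB81E + 0x82DA = 0x13AF8 → wrap carry → 0x3AF9
  0x3AF9 + 0x2E83 = 0x0697C
  0x697C + 0xA658 = 0x10FD4 → wrap carry → 0x0FD5
  0x0FD5 + 0x4D12 = 0x05CE7
  0x5CE7 + 0x15FA = 0x072E1
  0x72E1 + 0xD1F8 = 0x144D9 → wrap carry → 0x44DA
One's-complement sum = 0x44DA.
Checksum = ~0x44DA & 0xFFFF = 0xBB25.

BB25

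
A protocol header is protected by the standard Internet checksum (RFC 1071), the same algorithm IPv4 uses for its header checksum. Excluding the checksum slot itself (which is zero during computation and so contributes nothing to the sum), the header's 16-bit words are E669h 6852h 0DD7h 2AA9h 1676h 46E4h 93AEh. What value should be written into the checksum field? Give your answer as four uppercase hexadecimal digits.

One's-complement addition (fold any carry out of bit 15 back into bit 0):
  0xE669 + 0x6852 = 0x14EBB → wrap carry → 0x4EBC
  0x4EBC + 0x0DD7 = 0x05C93
  0x5C93 + 0x2AA9 = 0x0873C
  0x873C + 0x1676 = 0x09DB2
  0x9DB2 + 0x46E4 = 0x0E496
  0xE496 + 0x93AE = 0x17844 → wrap carry → 0x7845
One's-complement sum = 0x7845.
Checksum = ~0x7845 & 0xFFFF = 0x87BA.

87BA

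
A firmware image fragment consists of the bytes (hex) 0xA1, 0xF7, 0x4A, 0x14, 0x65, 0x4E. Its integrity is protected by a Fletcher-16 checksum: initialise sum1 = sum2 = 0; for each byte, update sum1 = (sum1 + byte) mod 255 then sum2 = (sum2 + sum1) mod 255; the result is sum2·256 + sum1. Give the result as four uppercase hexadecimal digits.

20AB

Running sums (mod 255):
  after byte 0 (0xA1): sum1=161, sum2=161
  after byte 1 (0xF7): sum1=153, sum2=59
  after byte 2 (0x4A): sum1=227, sum2=31
  after byte 3 (0x14): sum1=247, sum2=23
  after byte 4 (0x65): sum1=93, sum2=116
  after byte 5 (0x4E): sum1=171, sum2=32
Checksum = sum2·256 + sum1 = 32·256 + 171 = 8363 = 0x20AB.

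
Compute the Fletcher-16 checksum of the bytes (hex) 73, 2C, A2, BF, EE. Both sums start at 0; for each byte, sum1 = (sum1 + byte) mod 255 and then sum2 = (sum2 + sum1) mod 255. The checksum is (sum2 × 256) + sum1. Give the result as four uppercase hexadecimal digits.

48F0

Running sums (mod 255):
  after byte 0 (73): sum1=115, sum2=115
  after byte 1 (2C): sum1=159, sum2=19
  after byte 2 (A2): sum1=66, sum2=85
  after byte 3 (BF): sum1=2, sum2=87
  after byte 4 (EE): sum1=240, sum2=72
Checksum = sum2·256 + sum1 = 72·256 + 240 = 18672 = 0x48F0.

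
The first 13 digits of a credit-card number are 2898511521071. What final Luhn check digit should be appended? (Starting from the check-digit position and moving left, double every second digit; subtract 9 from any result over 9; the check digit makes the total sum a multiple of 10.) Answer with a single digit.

8

Partial digits right→left: 1 7 0 1 2 5 1 1 5 8 9 8 2
Double every second digit counting from the check-digit position (so the 1st, 3rd, 5th, ... of the partial from the right).
  doubled (with −9 where >9): 2 0 4 2 1 9 4 → sum 22
  kept as-is: 7 1 5 1 8 8 → sum 30
Total = 22 + 30 = 52.
Check digit = (10 − (52 mod 10)) mod 10 = 8.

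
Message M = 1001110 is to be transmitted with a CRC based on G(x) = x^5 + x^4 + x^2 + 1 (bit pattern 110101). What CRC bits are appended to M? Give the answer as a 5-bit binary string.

Append 5 zeros: 100111000000. Divide by 110101 (XOR where the leading bit is 1):
  pos 0: 100111 XOR 110101 = 010010
  pos 1: 100100 XOR 110101 = 010001
  pos 2: 100010 XOR 110101 = 010111
  pos 3: 101110 XOR 110101 = 011011
  pos 4: 110110 XOR 110101 = 000011
Remainder (last 5 bits) = 01100. This is the CRC / FCS.

01100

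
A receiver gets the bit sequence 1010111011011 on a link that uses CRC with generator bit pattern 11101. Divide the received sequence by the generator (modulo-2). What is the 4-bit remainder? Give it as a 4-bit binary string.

0100

Modulo-2 division of 1010111011011 by 11101:
  pos 0: 10101 XOR 11101 = 01000
  pos 1: 10001 XOR 11101 = 01100
  pos 2: 11001 XOR 11101 = 00100
  pos 4: 10001 XOR 11101 = 01100
  pos 5: 11001 XOR 11101 = 00100
  pos 7: 10001 XOR 11101 = 01100
  pos 8: 11001 XOR 11101 = 00100
Remainder = 0100 (nonzero — an error is detected).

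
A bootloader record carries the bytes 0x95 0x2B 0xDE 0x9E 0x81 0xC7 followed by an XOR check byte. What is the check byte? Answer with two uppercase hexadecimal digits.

XOR the bytes together:
  start with 0x95
  0x95 ⊕ 0x2B = 0xBE
  0xBE ⊕ 0xDE = 0x60
  0x60 ⊕ 0x9E = 0xFE
  0xFE ⊕ 0x81 = 0x7F
  0x7F ⊕ 0xC7 = 0xB8

B8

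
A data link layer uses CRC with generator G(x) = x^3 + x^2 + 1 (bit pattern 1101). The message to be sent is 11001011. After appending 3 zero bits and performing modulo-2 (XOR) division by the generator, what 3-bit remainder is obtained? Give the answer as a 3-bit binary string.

101

Append 3 zeros: 11001011000. Divide by 1101 (XOR where the leading bit is 1):
  pos 0: 1100 XOR 1101 = 0001
  pos 3: 1101 XOR 1101 = 0000
  pos 7: 1000 XOR 1101 = 0101
Remainder (last 3 bits) = 101. This is the CRC / FCS.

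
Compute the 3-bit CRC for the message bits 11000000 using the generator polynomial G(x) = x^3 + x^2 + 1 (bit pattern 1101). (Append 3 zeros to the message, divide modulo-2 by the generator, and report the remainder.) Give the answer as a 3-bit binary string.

001

Append 3 zeros: 11000000000. Divide by 1101 (XOR where the leading bit is 1):
  pos 0: 1100 XOR 1101 = 0001
  pos 3: 1000 XOR 1101 = 0101
  pos 4: 1010 XOR 1101 = 0111
  pos 5: 1110 XOR 1101 = 0011
  pos 7: 1100 XOR 1101 = 0001
Remainder (last 3 bits) = 001. This is the CRC / FCS.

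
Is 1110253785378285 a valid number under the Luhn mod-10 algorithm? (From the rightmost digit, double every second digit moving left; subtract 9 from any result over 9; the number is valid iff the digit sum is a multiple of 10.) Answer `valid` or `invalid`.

From the right, keep odd positions and double even positions (subtract 9 from any doubled value over 9):
  doubled (positions 2,4,...): 7 7 6 7 6 4 2 2 → sum 41
  kept (positions 1,3,...): 5 2 7 5 7 5 0 1 → sum 32
Total = 73.
73 mod 10 = 3, so the number is invalid.

invalid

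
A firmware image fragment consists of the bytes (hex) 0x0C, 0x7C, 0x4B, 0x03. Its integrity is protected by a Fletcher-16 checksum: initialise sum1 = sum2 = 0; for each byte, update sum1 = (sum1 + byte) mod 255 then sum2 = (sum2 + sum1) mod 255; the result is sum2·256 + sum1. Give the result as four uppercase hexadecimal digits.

Running sums (mod 255):
  after byte 0 (0x0C): sum1=12, sum2=12
  after byte 1 (0x7C): sum1=136, sum2=148
  after byte 2 (0x4B): sum1=211, sum2=104
  after byte 3 (0x03): sum1=214, sum2=63
Checksum = sum2·256 + sum1 = 63·256 + 214 = 16342 = 0x3FD6.

3FD6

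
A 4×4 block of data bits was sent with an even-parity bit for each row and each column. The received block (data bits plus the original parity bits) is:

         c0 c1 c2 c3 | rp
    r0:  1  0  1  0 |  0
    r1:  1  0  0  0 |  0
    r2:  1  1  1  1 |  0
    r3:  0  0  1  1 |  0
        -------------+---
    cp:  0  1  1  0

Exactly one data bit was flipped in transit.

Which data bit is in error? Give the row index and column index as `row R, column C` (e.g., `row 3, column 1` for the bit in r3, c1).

Recompute each row's even parity and compare to rp:
  r0: data parity 0, sent rp 0 → ok
  r1: data parity 1, sent rp 0 → mismatch
  r2: data parity 0, sent rp 0 → ok
  r3: data parity 0, sent rp 0 → ok
Recompute each column's even parity and compare to cp:
  c0: data parity 1, sent cp 0 → mismatch
  c1: data parity 1, sent cp 1 → ok
  c2: data parity 1, sent cp 1 → ok
  c3: data parity 0, sent cp 0 → ok
Exactly one row (r1) and one column (c0) fail → the flipped bit is at their intersection.

row 1, column 0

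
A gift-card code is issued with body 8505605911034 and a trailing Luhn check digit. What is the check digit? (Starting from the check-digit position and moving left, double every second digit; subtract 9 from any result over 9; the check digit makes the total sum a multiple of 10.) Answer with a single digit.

Partial digits right→left: 4 3 0 1 1 9 5 0 6 5 0 5 8
Double every second digit counting from the check-digit position (so the 1st, 3rd, 5th, ... of the partial from the right).
  doubled (with −9 where >9): 8 0 2 1 3 0 7 → sum 21
  kept as-is: 3 1 9 0 5 5 → sum 23
Total = 21 + 23 = 44.
Check digit = (10 − (44 mod 10)) mod 10 = 6.

6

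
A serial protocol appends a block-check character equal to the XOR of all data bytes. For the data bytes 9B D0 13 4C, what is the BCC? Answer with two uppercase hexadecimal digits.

14

XOR the bytes together:
  start with 0x9B
  0x9B ⊕ 0xD0 = 0x4B
  0x4B ⊕ 0x13 = 0x58
  0x58 ⊕ 0x4C = 0x14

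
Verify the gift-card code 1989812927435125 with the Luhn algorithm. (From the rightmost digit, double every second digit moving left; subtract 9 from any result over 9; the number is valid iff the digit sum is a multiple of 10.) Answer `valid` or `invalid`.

From the right, keep odd positions and double even positions (subtract 9 from any doubled value over 9):
  doubled (positions 2,4,...): 4 1 8 4 4 7 7 2 → sum 37
  kept (positions 1,3,...): 5 1 3 7 9 1 9 9 → sum 44
Total = 81.
81 mod 10 = 1, so the number is invalid.

invalid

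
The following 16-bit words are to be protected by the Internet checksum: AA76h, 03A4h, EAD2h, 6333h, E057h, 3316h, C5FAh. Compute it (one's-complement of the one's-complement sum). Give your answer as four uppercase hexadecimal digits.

2A76

One's-complement addition (fold any carry out of bit 15 back into bit 0):
  0xAA76 + 0x03A4 = 0x0AE1A
  0xAE1A + 0xEAD2 = 0x198EC → wrap carry → 0x98ED
  0x98ED + 0x6333 = 0x0FC20
  0xFC20 + 0xE057 = 0x1DC77 → wrap carry → 0xDC78
  0xDC78 + 0x3316 = 0x10F8E → wrap carry → 0x0F8F
  0x0F8F + 0xC5FA = 0x0D589
One's-complement sum = 0xD589.
Checksum = ~0xD589 & 0xFFFF = 0x2A76.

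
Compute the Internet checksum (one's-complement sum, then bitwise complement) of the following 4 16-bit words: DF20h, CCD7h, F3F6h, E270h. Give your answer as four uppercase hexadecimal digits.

One's-complement addition (fold any carry out of bit 15 back into bit 0):
  0xDF20 + 0xCCD7 = 0x1ABF7 → wrap carry → 0xABF8
  0xABF8 + 0xF3F6 = 0x19FEE → wrap carry → 0x9FEF
  0x9FEF + 0xE270 = 0x1825F → wrap carry → 0x8260
One's-complement sum = 0x8260.
Checksum = ~0x8260 & 0xFFFF = 0x7D9F.

7D9F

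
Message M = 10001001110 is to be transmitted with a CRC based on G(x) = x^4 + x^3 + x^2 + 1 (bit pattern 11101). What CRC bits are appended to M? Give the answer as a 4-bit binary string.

0001

Append 4 zeros: 100010011100000. Divide by 11101 (XOR where the leading bit is 1):
  pos 0: 10001 XOR 11101 = 01100
  pos 1: 11000 XOR 11101 = 00101
  pos 3: 10101 XOR 11101 = 01000
  pos 4: 10001 XOR 11101 = 01100
  pos 5: 11001 XOR 11101 = 00100
  pos 7: 10000 XOR 11101 = 01101
  pos 8: 11010 XOR 11101 = 00111
  pos 10: 11100 XOR 11101 = 00001
Remainder (last 4 bits) = 0001. This is the CRC / FCS.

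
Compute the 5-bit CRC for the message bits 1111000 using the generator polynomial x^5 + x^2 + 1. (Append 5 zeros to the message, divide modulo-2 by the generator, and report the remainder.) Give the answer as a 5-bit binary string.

Append 5 zeros: 111100000000. Divide by 100101 (XOR where the leading bit is 1):
  pos 0: 111100 XOR 100101 = 011001
  pos 1: 110010 XOR 100101 = 010111
  pos 2: 101110 XOR 100101 = 001011
  pos 4: 101100 XOR 100101 = 001001
  pos 6: 100100 XOR 100101 = 000001
Remainder (last 5 bits) = 00001. This is the CRC / FCS.

00001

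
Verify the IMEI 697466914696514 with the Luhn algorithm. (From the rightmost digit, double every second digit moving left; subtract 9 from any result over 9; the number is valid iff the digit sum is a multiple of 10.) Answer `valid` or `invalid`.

valid

From the right, keep odd positions and double even positions (subtract 9 from any doubled value over 9):
  doubled (positions 2,4,...): 2 3 3 2 3 8 9 → sum 30
  kept (positions 1,3,...): 4 5 9 4 9 6 7 6 → sum 50
Total = 80.
80 mod 10 = 0, so the number is valid.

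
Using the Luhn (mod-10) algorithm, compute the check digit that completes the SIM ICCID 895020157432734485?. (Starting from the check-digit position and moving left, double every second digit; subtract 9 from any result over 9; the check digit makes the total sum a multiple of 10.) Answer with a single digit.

Partial digits right→left: 5 8 4 4 3 7 2 3 4 7 5 1 0 2 0 5 9 8
Double every second digit counting from the check-digit position (so the 1st, 3rd, 5th, ... of the partial from the right).
  doubled (with −9 where >9): 1 8 6 4 8 1 0 0 9 → sum 37
  kept as-is: 8 4 7 3 7 1 2 5 8 → sum 45
Total = 37 + 45 = 82.
Check digit = (10 − (82 mod 10)) mod 10 = 8.

8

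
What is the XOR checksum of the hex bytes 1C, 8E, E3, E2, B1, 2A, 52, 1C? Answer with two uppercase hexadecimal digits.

46

XOR the bytes together:
  start with 0x1C
  0x1C ⊕ 0x8E = 0x92
  0x92 ⊕ 0xE3 = 0x71
  0x71 ⊕ 0xE2 = 0x93
  0x93 ⊕ 0xB1 = 0x22
  0x22 ⊕ 0x2A = 0x08
  0x08 ⊕ 0x52 = 0x5A
  0x5A ⊕ 0x1C = 0x46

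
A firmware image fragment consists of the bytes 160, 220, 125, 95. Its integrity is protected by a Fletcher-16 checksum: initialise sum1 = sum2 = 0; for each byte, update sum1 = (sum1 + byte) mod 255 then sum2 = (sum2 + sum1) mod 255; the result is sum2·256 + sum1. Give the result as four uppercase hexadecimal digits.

735A

Running sums (mod 255):
  after byte 0 (160): sum1=160, sum2=160
  after byte 1 (220): sum1=125, sum2=30
  after byte 2 (125): sum1=250, sum2=25
  after byte 3 (95): sum1=90, sum2=115
Checksum = sum2·256 + sum1 = 115·256 + 90 = 29530 = 0x735A.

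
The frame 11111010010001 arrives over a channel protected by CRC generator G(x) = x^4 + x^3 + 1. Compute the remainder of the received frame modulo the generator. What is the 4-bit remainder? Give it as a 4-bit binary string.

Modulo-2 division of 11111010010001 by 11001:
  pos 0: 11111 XOR 11001 = 00110
  pos 2: 11001 XOR 11001 = 00000
  pos 9: 10001 XOR 11001 = 01000
Remainder = 1000 (nonzero — an error is detected).

1000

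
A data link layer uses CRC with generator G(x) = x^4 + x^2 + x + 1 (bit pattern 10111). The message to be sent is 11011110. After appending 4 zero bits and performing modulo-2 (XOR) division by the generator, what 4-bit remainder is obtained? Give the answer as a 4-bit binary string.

1001

Append 4 zeros: 110111100000. Divide by 10111 (XOR where the leading bit is 1):
  pos 0: 11011 XOR 10111 = 01100
  pos 1: 11001 XOR 10111 = 01110
  pos 2: 11101 XOR 10111 = 01010
  pos 3: 10100 XOR 10111 = 00011
  pos 6: 11000 XOR 10111 = 01111
  pos 7: 11110 XOR 10111 = 01001
Remainder (last 4 bits) = 1001. This is the CRC / FCS.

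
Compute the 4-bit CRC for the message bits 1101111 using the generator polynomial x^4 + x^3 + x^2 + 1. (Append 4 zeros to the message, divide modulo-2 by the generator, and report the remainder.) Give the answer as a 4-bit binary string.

1001

Append 4 zeros: 11011110000. Divide by 11101 (XOR where the leading bit is 1):
  pos 0: 11011 XOR 11101 = 00110
  pos 2: 11011 XOR 11101 = 00110
  pos 4: 11000 XOR 11101 = 00101
  pos 6: 10100 XOR 11101 = 01001
Remainder (last 4 bits) = 1001. This is the CRC / FCS.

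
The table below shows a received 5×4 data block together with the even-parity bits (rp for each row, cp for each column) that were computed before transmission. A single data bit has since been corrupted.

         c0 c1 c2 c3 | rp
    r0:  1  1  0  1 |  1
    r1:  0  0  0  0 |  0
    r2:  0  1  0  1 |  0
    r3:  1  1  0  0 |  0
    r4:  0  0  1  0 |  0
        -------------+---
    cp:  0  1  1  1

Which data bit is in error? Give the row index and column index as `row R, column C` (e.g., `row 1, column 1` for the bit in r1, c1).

Recompute each row's even parity and compare to rp:
  r0: data parity 1, sent rp 1 → ok
  r1: data parity 0, sent rp 0 → ok
  r2: data parity 0, sent rp 0 → ok
  r3: data parity 0, sent rp 0 → ok
  r4: data parity 1, sent rp 0 → mismatch
Recompute each column's even parity and compare to cp:
  c0: data parity 0, sent cp 0 → ok
  c1: data parity 1, sent cp 1 → ok
  c2: data parity 1, sent cp 1 → ok
  c3: data parity 0, sent cp 1 → mismatch
Exactly one row (r4) and one column (c3) fail → the flipped bit is at their intersection.

row 4, column 3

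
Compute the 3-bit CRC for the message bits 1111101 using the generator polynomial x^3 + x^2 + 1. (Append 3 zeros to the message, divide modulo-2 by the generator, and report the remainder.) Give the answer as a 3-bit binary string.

111

Append 3 zeros: 1111101000. Divide by 1101 (XOR where the leading bit is 1):
  pos 0: 1111 XOR 1101 = 0010
  pos 2: 1010 XOR 1101 = 0111
  pos 3: 1111 XOR 1101 = 0010
  pos 5: 1000 XOR 1101 = 0101
  pos 6: 1010 XOR 1101 = 0111
Remainder (last 3 bits) = 111. This is the CRC / FCS.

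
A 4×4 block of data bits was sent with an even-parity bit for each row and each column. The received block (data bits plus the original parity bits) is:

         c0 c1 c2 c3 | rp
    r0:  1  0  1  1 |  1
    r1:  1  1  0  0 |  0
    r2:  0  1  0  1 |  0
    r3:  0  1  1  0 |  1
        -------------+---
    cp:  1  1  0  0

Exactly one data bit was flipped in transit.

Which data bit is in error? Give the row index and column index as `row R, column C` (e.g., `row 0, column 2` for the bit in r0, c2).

Recompute each row's even parity and compare to rp:
  r0: data parity 1, sent rp 1 → ok
  r1: data parity 0, sent rp 0 → ok
  r2: data parity 0, sent rp 0 → ok
  r3: data parity 0, sent rp 1 → mismatch
Recompute each column's even parity and compare to cp:
  c0: data parity 0, sent cp 1 → mismatch
  c1: data parity 1, sent cp 1 → ok
  c2: data parity 0, sent cp 0 → ok
  c3: data parity 0, sent cp 0 → ok
Exactly one row (r3) and one column (c0) fail → the flipped bit is at their intersection.

row 3, column 0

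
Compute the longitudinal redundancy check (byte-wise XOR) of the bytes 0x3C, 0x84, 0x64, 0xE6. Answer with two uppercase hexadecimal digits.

3A

XOR the bytes together:
  start with 0x3C
  0x3C ⊕ 0x84 = 0xB8
  0xB8 ⊕ 0x64 = 0xDC
  0xDC ⊕ 0xE6 = 0x3A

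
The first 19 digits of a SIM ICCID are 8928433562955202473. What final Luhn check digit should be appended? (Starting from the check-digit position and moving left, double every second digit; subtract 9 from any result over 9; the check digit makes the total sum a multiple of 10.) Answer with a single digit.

5

Partial digits right→left: 3 7 4 2 0 2 5 5 9 2 6 5 3 3 4 8 2 9 8
Double every second digit counting from the check-digit position (so the 1st, 3rd, 5th, ... of the partial from the right).
  doubled (with −9 where >9): 6 8 0 1 9 3 6 8 4 7 → sum 52
  kept as-is: 7 2 2 5 2 5 3 8 9 → sum 43
Total = 52 + 43 = 95.
Check digit = (10 − (95 mod 10)) mod 10 = 5.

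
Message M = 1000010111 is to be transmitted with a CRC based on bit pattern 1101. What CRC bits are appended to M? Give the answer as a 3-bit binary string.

011

Append 3 zeros: 1000010111000. Divide by 1101 (XOR where the leading bit is 1):
  pos 0: 1000 XOR 1101 = 0101
  pos 1: 1010 XOR 1101 = 0111
  pos 2: 1111 XOR 1101 = 0010
  pos 4: 1001 XOR 1101 = 0100
  pos 5: 1001 XOR 1101 = 0100
  pos 6: 1001 XOR 1101 = 0100
  pos 7: 1000 XOR 1101 = 0101
  pos 8: 1010 XOR 1101 = 0111
  pos 9: 1110 XOR 1101 = 0011
Remainder (last 3 bits) = 011. This is the CRC / FCS.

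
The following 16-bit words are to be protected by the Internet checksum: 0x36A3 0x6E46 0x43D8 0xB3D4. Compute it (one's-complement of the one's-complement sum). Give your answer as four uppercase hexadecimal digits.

6369

One's-complement addition (fold any carry out of bit 15 back into bit 0):
  0x36A3 + 0x6E46 = 0x0A4E9
  0xA4E9 + 0x43D8 = 0x0E8C1
  0xE8C1 + 0xB3D4 = 0x19C95 → wrap carry → 0x9C96
One's-complement sum = 0x9C96.
Checksum = ~0x9C96 & 0xFFFF = 0x6369.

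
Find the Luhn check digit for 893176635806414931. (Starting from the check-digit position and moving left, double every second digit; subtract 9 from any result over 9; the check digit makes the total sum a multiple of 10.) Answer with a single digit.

7

Partial digits right→left: 1 3 9 4 1 4 6 0 8 5 3 6 6 7 1 3 9 8
Double every second digit counting from the check-digit position (so the 1st, 3rd, 5th, ... of the partial from the right).
  doubled (with −9 where >9): 2 9 2 3 7 6 3 2 9 → sum 43
  kept as-is: 3 4 4 0 5 6 7 3 8 → sum 40
Total = 43 + 40 = 83.
Check digit = (10 − (83 mod 10)) mod 10 = 7.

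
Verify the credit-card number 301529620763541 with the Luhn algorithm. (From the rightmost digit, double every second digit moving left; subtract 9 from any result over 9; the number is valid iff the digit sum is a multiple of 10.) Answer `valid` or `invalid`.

From the right, keep odd positions and double even positions (subtract 9 from any doubled value over 9):
  doubled (positions 2,4,...): 8 6 5 4 9 1 0 → sum 33
  kept (positions 1,3,...): 1 5 6 0 6 2 1 3 → sum 24
Total = 57.
57 mod 10 = 7, so the number is invalid.

invalid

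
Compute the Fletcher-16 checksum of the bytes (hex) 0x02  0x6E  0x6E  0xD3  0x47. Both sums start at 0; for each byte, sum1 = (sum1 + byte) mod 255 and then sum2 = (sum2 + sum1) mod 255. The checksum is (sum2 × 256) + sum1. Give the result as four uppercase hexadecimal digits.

FDF9

Running sums (mod 255):
  after byte 0 (0x02): sum1=2, sum2=2
  after byte 1 (0x6E): sum1=112, sum2=114
  after byte 2 (0x6E): sum1=222, sum2=81
  after byte 3 (0xD3): sum1=178, sum2=4
  after byte 4 (0x47): sum1=249, sum2=253
Checksum = sum2·256 + sum1 = 253·256 + 249 = 65017 = 0xFDF9.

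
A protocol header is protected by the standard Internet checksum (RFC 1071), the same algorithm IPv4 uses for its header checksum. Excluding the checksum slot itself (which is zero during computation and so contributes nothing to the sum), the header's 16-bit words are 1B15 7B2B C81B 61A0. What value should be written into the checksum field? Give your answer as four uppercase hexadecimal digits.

One's-complement addition (fold any carry out of bit 15 back into bit 0):
  0x1B15 + 0x7B2B = 0x09640
  0x9640 + 0xC81B = 0x15E5B → wrap carry → 0x5E5C
  0x5E5C + 0x61A0 = 0x0BFFC
One's-complement sum = 0xBFFC.
Checksum = ~0xBFFC & 0xFFFF = 0x4003.

4003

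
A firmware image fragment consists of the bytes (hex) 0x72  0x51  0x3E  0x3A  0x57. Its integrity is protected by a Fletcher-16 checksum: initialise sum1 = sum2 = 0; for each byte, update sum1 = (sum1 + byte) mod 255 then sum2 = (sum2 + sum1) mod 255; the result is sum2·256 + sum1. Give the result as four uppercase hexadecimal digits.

Running sums (mod 255):
  after byte 0 (0x72): sum1=114, sum2=114
  after byte 1 (0x51): sum1=195, sum2=54
  after byte 2 (0x3E): sum1=2, sum2=56
  after byte 3 (0x3A): sum1=60, sum2=116
  after byte 4 (0x57): sum1=147, sum2=8
Checksum = sum2·256 + sum1 = 8·256 + 147 = 2195 = 0x0893.

0893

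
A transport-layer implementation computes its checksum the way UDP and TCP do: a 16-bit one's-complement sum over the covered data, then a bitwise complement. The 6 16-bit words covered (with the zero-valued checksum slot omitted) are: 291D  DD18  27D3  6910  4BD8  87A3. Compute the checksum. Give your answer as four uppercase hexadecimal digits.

One's-complement addition (fold any carry out of bit 15 back into bit 0):
  0x291D + 0xDD18 = 0x10635 → wrap carry → 0x0636
  0x0636 + 0x27D3 = 0x02E09
  0x2E09 + 0x6910 = 0x09719
  0x9719 + 0x4BD8 = 0x0E2F1
  0xE2F1 + 0x87A3 = 0x16A94 → wrap carry → 0x6A95
One's-complement sum = 0x6A95.
Checksum = ~0x6A95 & 0xFFFF = 0x956A.

956A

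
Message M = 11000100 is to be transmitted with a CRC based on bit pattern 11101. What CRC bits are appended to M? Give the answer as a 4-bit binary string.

Append 4 zeros: 110001000000. Divide by 11101 (XOR where the leading bit is 1):
  pos 0: 11000 XOR 11101 = 00101
  pos 2: 10110 XOR 11101 = 01011
  pos 3: 10110 XOR 11101 = 01011
  pos 4: 10110 XOR 11101 = 01011
  pos 5: 10110 XOR 11101 = 01011
  pos 6: 10110 XOR 11101 = 01011
  pos 7: 10110 XOR 11101 = 01011
Remainder (last 4 bits) = 1011. This is the CRC / FCS.

1011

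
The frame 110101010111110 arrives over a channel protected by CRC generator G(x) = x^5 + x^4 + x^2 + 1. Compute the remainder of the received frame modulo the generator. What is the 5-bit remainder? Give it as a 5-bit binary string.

00000

Modulo-2 division of 110101010111110 by 110101:
  pos 0: 110101 XOR 110101 = 000000
  pos 7: 101111 XOR 110101 = 011010
  pos 8: 110101 XOR 110101 = 000000
Remainder = 00000 (zero — the frame passes the CRC check).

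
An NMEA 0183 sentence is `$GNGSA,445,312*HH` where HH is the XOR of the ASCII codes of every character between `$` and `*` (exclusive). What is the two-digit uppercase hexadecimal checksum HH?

59

XOR the ASCII codes of the payload characters:
  'G' = 0x47 → acc = 0x47
  'N' = 0x4E → acc = 0x09
  'G' = 0x47 → acc = 0x4E
  'S' = 0x53 → acc = 0x1D
  'A' = 0x41 → acc = 0x5C
  ',' = 0x2C → acc = 0x70
  '4' = 0x34 → acc = 0x44
  '4' = 0x34 → acc = 0x70
  '5' = 0x35 → acc = 0x45
  ',' = 0x2C → acc = 0x69
  '3' = 0x33 → acc = 0x5A
  '1' = 0x31 → acc = 0x6B
  '2' = 0x32 → acc = 0x59
Checksum = 0x59.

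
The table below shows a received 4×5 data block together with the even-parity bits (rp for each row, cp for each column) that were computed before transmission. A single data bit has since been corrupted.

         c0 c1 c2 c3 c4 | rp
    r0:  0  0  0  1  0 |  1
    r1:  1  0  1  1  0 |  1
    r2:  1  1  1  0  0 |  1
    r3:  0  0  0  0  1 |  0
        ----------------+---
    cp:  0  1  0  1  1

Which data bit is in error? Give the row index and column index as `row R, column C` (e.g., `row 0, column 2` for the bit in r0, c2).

Recompute each row's even parity and compare to rp:
  r0: data parity 1, sent rp 1 → ok
  r1: data parity 1, sent rp 1 → ok
  r2: data parity 1, sent rp 1 → ok
  r3: data parity 1, sent rp 0 → mismatch
Recompute each column's even parity and compare to cp:
  c0: data parity 0, sent cp 0 → ok
  c1: data parity 1, sent cp 1 → ok
  c2: data parity 0, sent cp 0 → ok
  c3: data parity 0, sent cp 1 → mismatch
  c4: data parity 1, sent cp 1 → ok
Exactly one row (r3) and one column (c3) fail → the flipped bit is at their intersection.

row 3, column 3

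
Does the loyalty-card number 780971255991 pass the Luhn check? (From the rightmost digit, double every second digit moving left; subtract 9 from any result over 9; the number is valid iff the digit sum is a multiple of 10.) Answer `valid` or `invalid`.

invalid

From the right, keep odd positions and double even positions (subtract 9 from any doubled value over 9):
  doubled (positions 2,4,...): 9 1 4 5 0 5 → sum 24
  kept (positions 1,3,...): 1 9 5 1 9 8 → sum 33
Total = 57.
57 mod 10 = 7, so the number is invalid.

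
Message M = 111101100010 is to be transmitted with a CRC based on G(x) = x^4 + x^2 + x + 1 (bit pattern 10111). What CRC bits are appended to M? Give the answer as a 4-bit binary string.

0100

Append 4 zeros: 1111011000100000. Divide by 10111 (XOR where the leading bit is 1):
  pos 0: 11110 XOR 10111 = 01001
  pos 1: 10011 XOR 10111 = 00100
  pos 3: 10010 XOR 10111 = 00101
  pos 5: 10100 XOR 10111 = 00011
  pos 8: 11100 XOR 10111 = 01011
  pos 9: 10110 XOR 10111 = 00001
Remainder (last 4 bits) = 0100. This is the CRC / FCS.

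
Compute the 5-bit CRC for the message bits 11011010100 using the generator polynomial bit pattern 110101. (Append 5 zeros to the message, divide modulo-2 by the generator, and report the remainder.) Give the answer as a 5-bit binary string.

Append 5 zeros: 1101101010000000. Divide by 110101 (XOR where the leading bit is 1):
  pos 0: 110110 XOR 110101 = 000011
  pos 4: 111010 XOR 110101 = 001111
  pos 6: 111100 XOR 110101 = 001001
  pos 8: 100100 XOR 110101 = 010001
  pos 9: 100010 XOR 110101 = 010111
  pos 10: 101110 XOR 110101 = 011011
Remainder (last 5 bits) = 11011. This is the CRC / FCS.

11011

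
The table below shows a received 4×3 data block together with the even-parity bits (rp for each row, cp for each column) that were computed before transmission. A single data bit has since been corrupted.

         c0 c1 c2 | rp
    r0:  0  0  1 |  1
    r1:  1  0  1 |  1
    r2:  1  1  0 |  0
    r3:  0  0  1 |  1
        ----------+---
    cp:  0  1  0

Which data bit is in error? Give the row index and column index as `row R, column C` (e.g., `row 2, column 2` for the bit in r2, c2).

Recompute each row's even parity and compare to rp:
  r0: data parity 1, sent rp 1 → ok
  r1: data parity 0, sent rp 1 → mismatch
  r2: data parity 0, sent rp 0 → ok
  r3: data parity 1, sent rp 1 → ok
Recompute each column's even parity and compare to cp:
  c0: data parity 0, sent cp 0 → ok
  c1: data parity 1, sent cp 1 → ok
  c2: data parity 1, sent cp 0 → mismatch
Exactly one row (r1) and one column (c2) fail → the flipped bit is at their intersection.

row 1, column 2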